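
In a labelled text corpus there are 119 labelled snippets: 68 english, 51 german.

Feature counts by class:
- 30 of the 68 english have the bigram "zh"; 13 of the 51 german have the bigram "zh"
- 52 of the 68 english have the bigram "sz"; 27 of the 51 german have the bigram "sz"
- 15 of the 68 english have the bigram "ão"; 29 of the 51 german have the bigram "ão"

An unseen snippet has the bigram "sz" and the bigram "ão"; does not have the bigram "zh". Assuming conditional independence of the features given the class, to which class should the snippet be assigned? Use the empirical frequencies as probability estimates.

english: (68/119) × (38/68) × (52/68) × (15/68) ≈ 0.0538658
german: (51/119) × (38/51) × (27/51) × (29/51) ≈ 0.0961298
Highest score → german.

german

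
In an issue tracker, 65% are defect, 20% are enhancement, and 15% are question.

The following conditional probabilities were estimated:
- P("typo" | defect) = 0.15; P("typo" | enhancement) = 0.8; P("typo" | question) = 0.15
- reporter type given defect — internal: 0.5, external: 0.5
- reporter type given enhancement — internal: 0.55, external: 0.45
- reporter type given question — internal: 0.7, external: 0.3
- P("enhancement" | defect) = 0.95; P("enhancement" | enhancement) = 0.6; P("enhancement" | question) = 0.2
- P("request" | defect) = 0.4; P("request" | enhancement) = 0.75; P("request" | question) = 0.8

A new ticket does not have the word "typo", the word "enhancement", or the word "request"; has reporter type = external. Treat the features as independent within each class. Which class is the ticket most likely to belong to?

defect: 0.65 × (1−0.15) × 0.5 × (1−0.95) × (1−0.4) = 0.0082875
enhancement: 0.2 × (1−0.8) × 0.45 × (1−0.6) × (1−0.75) = 0.0018
question: 0.15 × (1−0.15) × 0.3 × (1−0.2) × (1−0.8) = 0.00612
Highest score → defect.

defect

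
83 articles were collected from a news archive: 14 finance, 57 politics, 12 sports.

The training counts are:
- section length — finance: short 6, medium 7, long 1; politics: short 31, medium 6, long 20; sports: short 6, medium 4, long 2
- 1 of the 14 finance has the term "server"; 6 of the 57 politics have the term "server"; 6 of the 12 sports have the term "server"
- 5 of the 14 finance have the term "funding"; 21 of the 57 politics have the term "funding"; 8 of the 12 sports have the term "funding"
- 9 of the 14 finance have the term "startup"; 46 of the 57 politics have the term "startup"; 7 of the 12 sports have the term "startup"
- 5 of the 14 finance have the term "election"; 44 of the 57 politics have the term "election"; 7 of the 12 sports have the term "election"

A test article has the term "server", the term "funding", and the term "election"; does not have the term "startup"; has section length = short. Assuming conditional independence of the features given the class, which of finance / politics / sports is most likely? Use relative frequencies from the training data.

finance: (14/83) × (6/14) × (1/14) × (5/14) × (5/14) × (5/14) ≈ 0.000235218
politics: (57/83) × (31/57) × (6/57) × (21/57) × (11/57) × (44/57) ≈ 0.00215774
sports: (12/83) × (6/12) × (6/12) × (8/12) × (5/12) × (7/12) ≈ 0.00585676
Highest score → sports.

sports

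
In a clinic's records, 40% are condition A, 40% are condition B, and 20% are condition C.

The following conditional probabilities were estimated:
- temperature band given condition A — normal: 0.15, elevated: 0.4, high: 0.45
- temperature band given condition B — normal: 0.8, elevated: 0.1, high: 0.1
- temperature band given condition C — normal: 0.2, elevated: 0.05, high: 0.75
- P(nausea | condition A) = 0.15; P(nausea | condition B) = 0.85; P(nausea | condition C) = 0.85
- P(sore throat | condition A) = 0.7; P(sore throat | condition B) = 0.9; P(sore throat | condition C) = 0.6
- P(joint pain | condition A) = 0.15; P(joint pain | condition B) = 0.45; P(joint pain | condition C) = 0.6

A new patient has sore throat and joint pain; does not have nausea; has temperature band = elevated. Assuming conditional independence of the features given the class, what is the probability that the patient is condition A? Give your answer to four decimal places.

0.8278

condition A: 0.4 × 0.4 × (1−0.15) × 0.7 × 0.15 = 0.01428
condition B: 0.4 × 0.1 × (1−0.85) × 0.9 × 0.45 = 0.00243
condition C: 0.2 × 0.05 × (1−0.85) × 0.6 × 0.6 = 0.00054
P(condition A | x) = 0.01428 / 0.01725 ≈ 0.8278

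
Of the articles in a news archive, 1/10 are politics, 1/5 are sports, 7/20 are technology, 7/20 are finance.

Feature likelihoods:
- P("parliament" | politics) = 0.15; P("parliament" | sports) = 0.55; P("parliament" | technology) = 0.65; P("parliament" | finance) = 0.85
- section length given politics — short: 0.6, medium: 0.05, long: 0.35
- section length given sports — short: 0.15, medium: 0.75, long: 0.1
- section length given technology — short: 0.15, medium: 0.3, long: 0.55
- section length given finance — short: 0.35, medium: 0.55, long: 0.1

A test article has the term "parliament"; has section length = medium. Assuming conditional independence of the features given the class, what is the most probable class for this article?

finance

politics: 0.1 × 0.15 × 0.05 = 0.00075
sports: 0.2 × 0.55 × 0.75 = 0.0825
technology: 0.35 × 0.65 × 0.3 = 0.06825
finance: 0.35 × 0.85 × 0.55 = 0.163625
Highest score → finance.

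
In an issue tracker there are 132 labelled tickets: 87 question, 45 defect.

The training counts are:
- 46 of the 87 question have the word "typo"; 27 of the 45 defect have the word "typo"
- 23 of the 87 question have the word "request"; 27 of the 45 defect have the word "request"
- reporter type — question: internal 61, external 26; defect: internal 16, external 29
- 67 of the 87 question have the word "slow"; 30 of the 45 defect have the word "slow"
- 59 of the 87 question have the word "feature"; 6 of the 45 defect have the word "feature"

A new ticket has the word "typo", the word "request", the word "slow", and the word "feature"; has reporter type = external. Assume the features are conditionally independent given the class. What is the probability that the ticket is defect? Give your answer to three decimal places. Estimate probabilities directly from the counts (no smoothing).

question: (87/132) × (46/87) × (23/87) × (26/87) × (67/87) × (59/87) ≈ 0.0143792
defect: (45/132) × (27/45) × (27/45) × (29/45) × (30/45) × (6/45) ≈ 0.0070303
P(defect | x) = 0.0070303 / 0.0214095 ≈ 0.328

0.328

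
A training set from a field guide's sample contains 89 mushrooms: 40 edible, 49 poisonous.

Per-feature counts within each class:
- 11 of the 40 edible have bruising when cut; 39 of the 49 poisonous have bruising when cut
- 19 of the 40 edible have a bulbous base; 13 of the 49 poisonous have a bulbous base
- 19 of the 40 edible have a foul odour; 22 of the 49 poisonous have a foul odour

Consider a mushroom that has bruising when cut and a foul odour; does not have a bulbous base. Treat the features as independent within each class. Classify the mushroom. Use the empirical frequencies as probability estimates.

poisonous

edible: (40/89) × (11/40) × (21/40) × (19/40) ≈ 0.0308216
poisonous: (49/89) × (39/49) × (36/49) × (22/49) ≈ 0.144547
Highest score → poisonous.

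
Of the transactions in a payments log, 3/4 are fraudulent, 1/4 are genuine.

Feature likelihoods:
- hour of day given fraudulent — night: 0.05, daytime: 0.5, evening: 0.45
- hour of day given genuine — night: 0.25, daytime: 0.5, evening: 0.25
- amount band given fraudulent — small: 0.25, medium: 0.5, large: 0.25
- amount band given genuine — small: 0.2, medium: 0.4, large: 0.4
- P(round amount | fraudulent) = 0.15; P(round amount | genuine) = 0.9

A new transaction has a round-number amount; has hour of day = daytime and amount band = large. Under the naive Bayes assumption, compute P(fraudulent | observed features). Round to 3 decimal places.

fraudulent: 0.75 × 0.5 × 0.25 × 0.15 = 0.0140625
genuine: 0.25 × 0.5 × 0.4 × 0.9 = 0.045
P(fraudulent | x) = 0.0140625 / 0.0590625 ≈ 0.238

0.238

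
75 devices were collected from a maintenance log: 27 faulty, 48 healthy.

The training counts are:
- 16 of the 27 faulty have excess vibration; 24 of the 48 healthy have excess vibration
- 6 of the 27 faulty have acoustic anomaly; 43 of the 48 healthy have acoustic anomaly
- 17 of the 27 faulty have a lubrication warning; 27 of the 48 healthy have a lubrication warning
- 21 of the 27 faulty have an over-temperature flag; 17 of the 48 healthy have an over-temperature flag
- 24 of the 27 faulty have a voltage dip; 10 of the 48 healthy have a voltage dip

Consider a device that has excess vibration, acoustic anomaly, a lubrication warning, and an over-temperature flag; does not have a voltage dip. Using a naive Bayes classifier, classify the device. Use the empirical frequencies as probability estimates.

faulty: (27/75) × (16/27) × (6/27) × (17/27) × (21/27) × (3/27) ≈ 0.00257955
healthy: (48/75) × (24/48) × (43/48) × (27/48) × (17/48) × (38/48) ≈ 0.0452116
Highest score → healthy.

healthy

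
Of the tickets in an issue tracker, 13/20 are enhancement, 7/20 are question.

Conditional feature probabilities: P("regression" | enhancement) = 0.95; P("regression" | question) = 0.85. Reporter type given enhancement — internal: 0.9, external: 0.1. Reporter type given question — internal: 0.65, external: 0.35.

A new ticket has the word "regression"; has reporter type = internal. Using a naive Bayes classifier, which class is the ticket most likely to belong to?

enhancement

enhancement: 0.65 × 0.95 × 0.9 = 0.55575
question: 0.35 × 0.85 × 0.65 = 0.193375
Highest score → enhancement.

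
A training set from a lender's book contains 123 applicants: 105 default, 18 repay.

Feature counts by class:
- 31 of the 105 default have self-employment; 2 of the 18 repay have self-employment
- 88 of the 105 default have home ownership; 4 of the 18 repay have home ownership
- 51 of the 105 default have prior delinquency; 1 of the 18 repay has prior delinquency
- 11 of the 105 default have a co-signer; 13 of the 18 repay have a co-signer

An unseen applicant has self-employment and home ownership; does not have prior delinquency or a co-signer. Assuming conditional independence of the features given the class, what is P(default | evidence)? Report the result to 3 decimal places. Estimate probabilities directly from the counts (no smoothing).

0.990

default: (105/123) × (31/105) × (88/105) × (54/105) × (94/105) ≈ 0.0972508
repay: (18/123) × (2/18) × (4/18) × (17/18) × (5/18) ≈ 0.000947952
P(default | x) = 0.0972508 / 0.098198752 ≈ 0.990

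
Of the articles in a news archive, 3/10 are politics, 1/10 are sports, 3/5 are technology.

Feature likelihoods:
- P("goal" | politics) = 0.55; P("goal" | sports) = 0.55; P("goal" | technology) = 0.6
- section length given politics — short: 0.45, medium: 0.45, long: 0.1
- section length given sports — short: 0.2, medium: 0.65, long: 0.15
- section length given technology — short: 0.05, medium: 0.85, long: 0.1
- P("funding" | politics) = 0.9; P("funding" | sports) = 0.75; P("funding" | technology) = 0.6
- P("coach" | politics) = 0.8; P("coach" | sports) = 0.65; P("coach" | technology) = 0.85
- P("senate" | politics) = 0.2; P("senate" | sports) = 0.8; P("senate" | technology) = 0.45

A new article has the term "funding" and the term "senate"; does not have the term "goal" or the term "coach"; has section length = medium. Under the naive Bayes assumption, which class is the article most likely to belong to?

politics: 0.3 × (1−0.55) × 0.45 × 0.9 × (1−0.8) × 0.2 = 0.002187
sports: 0.1 × (1−0.55) × 0.65 × 0.75 × (1−0.65) × 0.8 = 0.0061425
technology: 0.6 × (1−0.6) × 0.85 × 0.6 × (1−0.85) × 0.45 = 0.008262
Highest score → technology.

technology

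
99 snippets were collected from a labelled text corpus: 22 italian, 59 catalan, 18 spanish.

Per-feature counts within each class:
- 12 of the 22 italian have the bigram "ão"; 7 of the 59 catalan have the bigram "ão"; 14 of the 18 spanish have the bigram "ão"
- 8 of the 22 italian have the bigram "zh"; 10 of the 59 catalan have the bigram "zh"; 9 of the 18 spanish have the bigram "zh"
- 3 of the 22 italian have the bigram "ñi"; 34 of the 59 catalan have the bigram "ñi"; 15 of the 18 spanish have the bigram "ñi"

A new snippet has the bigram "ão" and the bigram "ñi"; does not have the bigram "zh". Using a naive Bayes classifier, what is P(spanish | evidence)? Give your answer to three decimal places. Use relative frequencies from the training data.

italian: (22/99) × (12/22) × (14/22) × (3/22) ≈ 0.0105184
catalan: (59/99) × (7/59) × (49/59) × (34/59) ≈ 0.0338403
spanish: (18/99) × (14/18) × (9/18) × (15/18) ≈ 0.0589226
P(spanish | x) = 0.0589226 / 0.1032813 ≈ 0.571

0.571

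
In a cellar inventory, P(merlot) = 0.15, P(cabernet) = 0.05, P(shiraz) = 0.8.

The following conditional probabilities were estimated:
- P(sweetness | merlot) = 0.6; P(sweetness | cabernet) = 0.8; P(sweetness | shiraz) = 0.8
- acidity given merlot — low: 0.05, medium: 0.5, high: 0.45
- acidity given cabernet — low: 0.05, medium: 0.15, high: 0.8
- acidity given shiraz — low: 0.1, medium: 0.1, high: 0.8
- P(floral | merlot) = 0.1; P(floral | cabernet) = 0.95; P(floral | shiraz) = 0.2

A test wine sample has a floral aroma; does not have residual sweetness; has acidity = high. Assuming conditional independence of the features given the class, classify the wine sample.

merlot: 0.15 × (1−0.6) × 0.45 × 0.1 = 0.0027
cabernet: 0.05 × (1−0.8) × 0.8 × 0.95 = 0.0076
shiraz: 0.8 × (1−0.8) × 0.8 × 0.2 = 0.0256
Highest score → shiraz.

shiraz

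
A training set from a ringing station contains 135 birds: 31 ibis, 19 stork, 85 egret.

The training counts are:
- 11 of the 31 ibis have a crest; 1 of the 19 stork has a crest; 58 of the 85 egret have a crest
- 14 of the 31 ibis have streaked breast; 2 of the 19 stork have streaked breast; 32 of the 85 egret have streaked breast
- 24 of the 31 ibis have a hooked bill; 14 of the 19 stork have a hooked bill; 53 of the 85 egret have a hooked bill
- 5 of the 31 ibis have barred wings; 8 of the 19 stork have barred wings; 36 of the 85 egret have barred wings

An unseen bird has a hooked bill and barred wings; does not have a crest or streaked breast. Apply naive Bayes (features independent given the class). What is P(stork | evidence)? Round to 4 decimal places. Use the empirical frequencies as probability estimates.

0.4621

ibis: (31/135) × (20/31) × (17/31) × (24/31) × (5/31) ≈ 0.0101447
stork: (19/135) × (18/19) × (17/19) × (14/19) × (8/19) ≈ 0.0370122
egret: (85/135) × (27/85) × (53/85) × (53/85) × (36/85) ≈ 0.0329327
P(stork | x) = 0.0370122 / 0.0800896 ≈ 0.4621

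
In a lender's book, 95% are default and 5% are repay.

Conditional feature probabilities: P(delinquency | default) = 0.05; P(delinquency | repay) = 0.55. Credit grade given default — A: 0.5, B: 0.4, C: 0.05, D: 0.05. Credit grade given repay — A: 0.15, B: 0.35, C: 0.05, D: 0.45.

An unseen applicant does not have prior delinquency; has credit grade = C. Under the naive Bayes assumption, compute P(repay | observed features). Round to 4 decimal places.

default: 0.95 × (1−0.05) × 0.05 = 0.045125
repay: 0.05 × (1−0.55) × 0.05 = 0.001125
P(repay | x) = 0.001125 / 0.04625 ≈ 0.0243

0.0243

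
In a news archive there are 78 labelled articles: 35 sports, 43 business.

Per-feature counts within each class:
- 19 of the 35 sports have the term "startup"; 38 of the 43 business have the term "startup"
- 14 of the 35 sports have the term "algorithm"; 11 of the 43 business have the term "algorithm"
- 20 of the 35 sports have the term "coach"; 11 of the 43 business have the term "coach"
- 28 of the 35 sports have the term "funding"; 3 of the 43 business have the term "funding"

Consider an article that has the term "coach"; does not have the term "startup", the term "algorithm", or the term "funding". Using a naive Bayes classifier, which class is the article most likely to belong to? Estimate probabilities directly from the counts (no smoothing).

sports: (35/78) × (16/35) × (21/35) × (20/35) × (7/35) ≈ 0.0140659
business: (43/78) × (5/43) × (32/43) × (11/43) × (40/43) ≈ 0.011352
Highest score → sports.

sports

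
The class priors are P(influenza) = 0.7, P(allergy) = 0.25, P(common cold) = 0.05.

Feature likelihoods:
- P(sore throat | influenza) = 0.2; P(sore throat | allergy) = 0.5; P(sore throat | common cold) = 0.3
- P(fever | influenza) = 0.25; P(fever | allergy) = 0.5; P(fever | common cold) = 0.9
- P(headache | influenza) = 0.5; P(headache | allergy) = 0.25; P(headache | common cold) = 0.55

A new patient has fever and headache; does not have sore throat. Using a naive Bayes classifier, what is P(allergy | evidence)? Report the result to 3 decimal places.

influenza: 0.7 × (1−0.2) × 0.25 × 0.5 = 0.07
allergy: 0.25 × (1−0.5) × 0.5 × 0.25 = 0.015625
common cold: 0.05 × (1−0.3) × 0.9 × 0.55 = 0.017325
P(allergy | x) = 0.015625 / 0.10295 ≈ 0.152

0.152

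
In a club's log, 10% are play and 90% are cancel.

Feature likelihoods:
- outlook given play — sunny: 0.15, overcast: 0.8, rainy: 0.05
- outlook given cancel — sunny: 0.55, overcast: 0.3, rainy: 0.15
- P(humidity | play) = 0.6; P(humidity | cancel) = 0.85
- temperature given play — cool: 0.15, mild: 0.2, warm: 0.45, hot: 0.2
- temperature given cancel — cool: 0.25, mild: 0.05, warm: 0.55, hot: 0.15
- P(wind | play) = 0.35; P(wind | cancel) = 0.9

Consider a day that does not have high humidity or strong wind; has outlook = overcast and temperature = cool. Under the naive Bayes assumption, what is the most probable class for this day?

play

play: 0.1 × 0.8 × (1−0.6) × 0.15 × (1−0.35) = 0.00312
cancel: 0.9 × 0.3 × (1−0.85) × 0.25 × (1−0.9) = 0.0010125
Highest score → play.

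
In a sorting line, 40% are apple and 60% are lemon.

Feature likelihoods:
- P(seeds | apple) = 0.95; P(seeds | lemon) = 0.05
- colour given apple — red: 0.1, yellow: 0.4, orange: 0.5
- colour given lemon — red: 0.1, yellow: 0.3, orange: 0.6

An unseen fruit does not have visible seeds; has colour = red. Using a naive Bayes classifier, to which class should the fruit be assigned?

apple: 0.4 × (1−0.95) × 0.1 = 0.002
lemon: 0.6 × (1−0.05) × 0.1 = 0.057
Highest score → lemon.

lemon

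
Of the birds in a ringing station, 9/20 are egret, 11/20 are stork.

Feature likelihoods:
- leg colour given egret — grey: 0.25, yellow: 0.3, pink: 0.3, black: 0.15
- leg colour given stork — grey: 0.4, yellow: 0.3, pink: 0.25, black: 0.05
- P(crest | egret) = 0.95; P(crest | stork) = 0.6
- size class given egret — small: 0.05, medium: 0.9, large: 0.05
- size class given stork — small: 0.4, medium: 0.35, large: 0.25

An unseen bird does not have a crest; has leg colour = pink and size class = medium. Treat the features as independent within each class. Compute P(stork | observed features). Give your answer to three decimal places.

0.760

egret: 0.45 × 0.3 × (1−0.95) × 0.9 = 0.006075
stork: 0.55 × 0.25 × (1−0.6) × 0.35 = 0.01925
P(stork | x) = 0.01925 / 0.025325 ≈ 0.760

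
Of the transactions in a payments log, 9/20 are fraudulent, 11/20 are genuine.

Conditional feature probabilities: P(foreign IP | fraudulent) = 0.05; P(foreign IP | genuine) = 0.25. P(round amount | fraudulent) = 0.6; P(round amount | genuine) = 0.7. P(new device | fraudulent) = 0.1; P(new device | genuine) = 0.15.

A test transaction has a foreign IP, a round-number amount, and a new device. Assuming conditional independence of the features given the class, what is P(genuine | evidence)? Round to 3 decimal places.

0.914

fraudulent: 0.45 × 0.05 × 0.6 × 0.1 = 0.00135
genuine: 0.55 × 0.25 × 0.7 × 0.15 = 0.0144375
P(genuine | x) = 0.0144375 / 0.0157875 ≈ 0.914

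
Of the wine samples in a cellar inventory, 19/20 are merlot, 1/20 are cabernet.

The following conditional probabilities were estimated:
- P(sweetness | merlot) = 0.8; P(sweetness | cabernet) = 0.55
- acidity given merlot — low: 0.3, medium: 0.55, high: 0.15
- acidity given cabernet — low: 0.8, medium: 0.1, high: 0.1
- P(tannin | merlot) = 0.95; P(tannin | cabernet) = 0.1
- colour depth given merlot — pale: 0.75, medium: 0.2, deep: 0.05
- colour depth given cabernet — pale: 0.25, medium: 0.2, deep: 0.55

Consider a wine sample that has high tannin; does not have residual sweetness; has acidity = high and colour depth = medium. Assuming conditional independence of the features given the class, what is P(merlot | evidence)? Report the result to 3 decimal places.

0.992

merlot: 0.95 × (1−0.8) × 0.15 × 0.95 × 0.2 = 0.005415
cabernet: 0.05 × (1−0.55) × 0.1 × 0.1 × 0.2 = 0.000045
P(merlot | x) = 0.005415 / 0.00546 ≈ 0.992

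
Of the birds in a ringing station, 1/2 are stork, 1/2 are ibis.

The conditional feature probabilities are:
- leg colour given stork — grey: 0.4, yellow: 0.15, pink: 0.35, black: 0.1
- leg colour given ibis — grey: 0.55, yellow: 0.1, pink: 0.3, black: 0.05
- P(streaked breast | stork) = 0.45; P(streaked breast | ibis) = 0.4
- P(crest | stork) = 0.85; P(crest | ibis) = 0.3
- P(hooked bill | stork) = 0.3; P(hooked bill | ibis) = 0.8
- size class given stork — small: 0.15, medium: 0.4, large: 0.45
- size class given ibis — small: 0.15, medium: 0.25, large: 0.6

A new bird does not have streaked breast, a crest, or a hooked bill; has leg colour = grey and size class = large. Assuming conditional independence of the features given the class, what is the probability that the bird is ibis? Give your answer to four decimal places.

stork: 0.5 × 0.4 × (1−0.45) × (1−0.85) × (1−0.3) × 0.45 = 0.0051975
ibis: 0.5 × 0.55 × (1−0.4) × (1−0.3) × (1−0.8) × 0.6 = 0.01386
P(ibis | x) = 0.01386 / 0.0190575 ≈ 0.7273

0.7273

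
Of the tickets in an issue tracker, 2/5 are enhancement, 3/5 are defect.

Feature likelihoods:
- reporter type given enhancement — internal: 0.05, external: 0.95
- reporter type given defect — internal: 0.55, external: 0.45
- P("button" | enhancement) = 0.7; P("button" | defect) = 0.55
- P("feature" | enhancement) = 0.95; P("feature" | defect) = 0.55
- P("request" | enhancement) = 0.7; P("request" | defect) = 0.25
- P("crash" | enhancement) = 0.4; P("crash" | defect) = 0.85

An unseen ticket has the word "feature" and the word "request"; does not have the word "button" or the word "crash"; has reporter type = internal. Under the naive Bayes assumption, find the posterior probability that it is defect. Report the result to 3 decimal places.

enhancement: 0.4 × 0.05 × (1−0.7) × 0.95 × 0.7 × (1−0.4) = 0.002394
defect: 0.6 × 0.55 × (1−0.55) × 0.55 × 0.25 × (1−0.85) = 0.0030628125
P(defect | x) = 0.0030628125 / 0.0054568125 ≈ 0.561

0.561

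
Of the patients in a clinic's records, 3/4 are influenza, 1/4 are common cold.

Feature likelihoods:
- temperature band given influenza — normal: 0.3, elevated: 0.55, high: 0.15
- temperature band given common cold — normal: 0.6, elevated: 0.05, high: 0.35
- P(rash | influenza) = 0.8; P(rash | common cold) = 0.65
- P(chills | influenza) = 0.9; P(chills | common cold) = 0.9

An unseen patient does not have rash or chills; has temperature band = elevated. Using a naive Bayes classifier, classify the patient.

influenza

influenza: 0.75 × 0.55 × (1−0.8) × (1−0.9) = 0.00825
common cold: 0.25 × 0.05 × (1−0.65) × (1−0.9) = 0.0004375
Highest score → influenza.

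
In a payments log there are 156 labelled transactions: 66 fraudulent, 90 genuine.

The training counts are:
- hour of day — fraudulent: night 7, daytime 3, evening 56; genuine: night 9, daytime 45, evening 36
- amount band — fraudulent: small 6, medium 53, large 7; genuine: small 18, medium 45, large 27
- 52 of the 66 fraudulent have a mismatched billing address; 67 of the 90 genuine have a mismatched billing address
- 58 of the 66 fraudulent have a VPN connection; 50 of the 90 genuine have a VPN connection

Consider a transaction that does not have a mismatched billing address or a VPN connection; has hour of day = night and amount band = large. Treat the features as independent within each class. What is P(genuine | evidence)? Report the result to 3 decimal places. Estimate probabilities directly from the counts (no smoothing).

0.941

fraudulent: (66/156) × (7/66) × (7/66) × (14/66) × (8/66) ≈ 0.000122365
genuine: (90/156) × (9/90) × (27/90) × (23/90) × (40/90) ≈ 0.00196581
P(genuine | x) = 0.00196581 / 0.002088175 ≈ 0.941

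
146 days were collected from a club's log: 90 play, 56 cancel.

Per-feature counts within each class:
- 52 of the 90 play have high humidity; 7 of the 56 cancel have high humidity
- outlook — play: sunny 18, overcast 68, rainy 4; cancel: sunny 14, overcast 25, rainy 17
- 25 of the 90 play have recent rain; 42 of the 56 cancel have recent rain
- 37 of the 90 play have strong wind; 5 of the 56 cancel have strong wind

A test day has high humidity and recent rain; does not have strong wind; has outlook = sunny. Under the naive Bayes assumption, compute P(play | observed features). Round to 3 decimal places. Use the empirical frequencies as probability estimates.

play: (90/146) × (52/90) × (18/90) × (25/90) × (53/90) ≈ 0.0116523
cancel: (56/146) × (7/56) × (14/56) × (42/56) × (51/56) ≈ 0.00818707
P(play | x) = 0.0116523 / 0.01983937 ≈ 0.587

0.587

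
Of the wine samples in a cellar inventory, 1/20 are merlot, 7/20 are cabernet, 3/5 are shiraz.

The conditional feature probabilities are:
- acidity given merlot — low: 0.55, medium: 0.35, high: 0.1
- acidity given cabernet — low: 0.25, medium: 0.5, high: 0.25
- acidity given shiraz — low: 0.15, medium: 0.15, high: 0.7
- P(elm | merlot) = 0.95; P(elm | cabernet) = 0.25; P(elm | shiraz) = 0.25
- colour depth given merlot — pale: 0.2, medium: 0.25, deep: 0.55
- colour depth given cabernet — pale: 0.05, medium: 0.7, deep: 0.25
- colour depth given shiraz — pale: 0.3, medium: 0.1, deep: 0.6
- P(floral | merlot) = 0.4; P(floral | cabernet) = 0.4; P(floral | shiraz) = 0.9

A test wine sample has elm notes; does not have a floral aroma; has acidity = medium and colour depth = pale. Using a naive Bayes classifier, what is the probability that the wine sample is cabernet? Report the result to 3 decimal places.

merlot: 0.05 × 0.35 × 0.95 × 0.2 × (1−0.4) = 0.001995
cabernet: 0.35 × 0.5 × 0.25 × 0.05 × (1−0.4) = 0.0013125
shiraz: 0.6 × 0.15 × 0.25 × 0.3 × (1−0.9) = 0.000675
P(cabernet | x) = 0.0013125 / 0.0039825 ≈ 0.330

0.330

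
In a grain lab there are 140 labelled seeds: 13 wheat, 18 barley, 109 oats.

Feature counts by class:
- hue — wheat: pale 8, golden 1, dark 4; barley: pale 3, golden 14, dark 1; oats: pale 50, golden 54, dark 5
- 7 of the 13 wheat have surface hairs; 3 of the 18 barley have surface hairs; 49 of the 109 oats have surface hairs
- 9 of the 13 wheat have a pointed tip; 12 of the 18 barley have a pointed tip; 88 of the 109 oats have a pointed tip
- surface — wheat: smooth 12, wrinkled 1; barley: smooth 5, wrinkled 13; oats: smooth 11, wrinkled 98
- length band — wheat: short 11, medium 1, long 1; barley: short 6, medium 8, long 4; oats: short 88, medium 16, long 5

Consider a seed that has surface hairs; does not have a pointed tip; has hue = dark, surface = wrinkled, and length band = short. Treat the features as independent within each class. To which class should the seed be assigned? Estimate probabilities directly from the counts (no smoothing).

wheat: (13/140) × (4/13) × (7/13) × (4/13) × (1/13) × (11/13) ≈ 0.000308112
barley: (18/140) × (1/18) × (3/18) × (6/18) × (13/18) × (6/18) ≈ 0.000095532
oats: (109/140) × (5/109) × (49/109) × (21/109) × (98/109) × (88/109) ≈ 0.00224523
Highest score → oats.

oats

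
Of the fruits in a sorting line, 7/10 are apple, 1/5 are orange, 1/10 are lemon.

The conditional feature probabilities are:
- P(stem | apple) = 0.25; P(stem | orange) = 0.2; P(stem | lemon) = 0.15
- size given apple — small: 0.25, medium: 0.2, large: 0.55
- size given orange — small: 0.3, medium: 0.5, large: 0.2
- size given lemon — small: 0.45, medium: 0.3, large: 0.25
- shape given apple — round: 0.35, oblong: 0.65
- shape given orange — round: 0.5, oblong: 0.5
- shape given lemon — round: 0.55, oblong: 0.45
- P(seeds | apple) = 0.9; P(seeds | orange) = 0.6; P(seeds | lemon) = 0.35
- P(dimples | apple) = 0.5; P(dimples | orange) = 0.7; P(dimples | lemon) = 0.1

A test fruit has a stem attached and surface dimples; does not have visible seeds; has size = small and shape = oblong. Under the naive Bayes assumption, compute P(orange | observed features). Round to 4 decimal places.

0.5092

apple: 0.7 × 0.25 × 0.25 × 0.65 × (1−0.9) × 0.5 = 0.001421875
orange: 0.2 × 0.2 × 0.3 × 0.5 × (1−0.6) × 0.7 = 0.00168
lemon: 0.1 × 0.15 × 0.45 × 0.45 × (1−0.35) × 0.1 = 0.0001974375
P(orange | x) = 0.00168 / 0.0032993125 ≈ 0.5092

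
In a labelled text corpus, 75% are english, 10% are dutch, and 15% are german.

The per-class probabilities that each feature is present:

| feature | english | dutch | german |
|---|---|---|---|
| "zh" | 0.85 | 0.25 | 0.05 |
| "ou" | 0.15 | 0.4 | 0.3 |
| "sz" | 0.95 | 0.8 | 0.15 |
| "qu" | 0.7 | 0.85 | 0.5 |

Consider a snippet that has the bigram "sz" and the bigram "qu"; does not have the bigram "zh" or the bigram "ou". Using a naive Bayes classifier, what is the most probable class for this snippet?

english: 0.75 × (1−0.85) × (1−0.15) × 0.95 × 0.7 = 0.063590625
dutch: 0.1 × (1−0.25) × (1−0.4) × 0.8 × 0.85 = 0.0306
german: 0.15 × (1−0.05) × (1−0.3) × 0.15 × 0.5 = 0.00748125
Highest score → english.

english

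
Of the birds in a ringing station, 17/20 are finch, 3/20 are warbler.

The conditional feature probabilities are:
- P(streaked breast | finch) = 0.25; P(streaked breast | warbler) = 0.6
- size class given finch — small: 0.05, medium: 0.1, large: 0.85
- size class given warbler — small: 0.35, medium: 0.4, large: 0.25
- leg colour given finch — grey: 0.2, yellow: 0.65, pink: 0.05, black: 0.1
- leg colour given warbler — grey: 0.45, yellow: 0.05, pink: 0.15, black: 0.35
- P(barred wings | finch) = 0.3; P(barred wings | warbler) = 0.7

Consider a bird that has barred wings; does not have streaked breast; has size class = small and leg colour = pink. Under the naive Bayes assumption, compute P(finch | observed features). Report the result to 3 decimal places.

0.178

finch: 0.85 × (1−0.25) × 0.05 × 0.05 × 0.3 = 0.000478125
warbler: 0.15 × (1−0.6) × 0.35 × 0.15 × 0.7 = 0.002205
P(finch | x) = 0.000478125 / 0.002683125 ≈ 0.178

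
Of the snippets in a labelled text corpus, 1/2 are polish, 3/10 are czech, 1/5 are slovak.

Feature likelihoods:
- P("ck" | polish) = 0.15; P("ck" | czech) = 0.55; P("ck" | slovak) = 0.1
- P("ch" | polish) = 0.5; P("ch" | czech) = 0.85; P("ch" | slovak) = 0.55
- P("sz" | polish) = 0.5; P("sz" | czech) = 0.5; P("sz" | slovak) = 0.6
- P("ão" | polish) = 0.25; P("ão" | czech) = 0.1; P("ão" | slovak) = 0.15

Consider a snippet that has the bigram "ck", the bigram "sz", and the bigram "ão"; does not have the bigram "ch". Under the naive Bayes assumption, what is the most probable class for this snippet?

polish: 0.5 × 0.15 × (1−0.5) × 0.5 × 0.25 = 0.0046875
czech: 0.3 × 0.55 × (1−0.85) × 0.5 × 0.1 = 0.0012375
slovak: 0.2 × 0.1 × (1−0.55) × 0.6 × 0.15 = 0.00081
Highest score → polish.

polish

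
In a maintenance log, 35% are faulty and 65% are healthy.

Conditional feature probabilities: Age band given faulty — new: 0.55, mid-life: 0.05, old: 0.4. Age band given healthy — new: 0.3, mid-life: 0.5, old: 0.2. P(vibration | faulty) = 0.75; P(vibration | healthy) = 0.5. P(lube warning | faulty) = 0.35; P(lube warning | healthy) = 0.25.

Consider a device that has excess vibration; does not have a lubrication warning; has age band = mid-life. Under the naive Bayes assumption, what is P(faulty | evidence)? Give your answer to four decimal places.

faulty: 0.35 × 0.05 × 0.75 × (1−0.35) = 0.00853125
healthy: 0.65 × 0.5 × 0.5 × (1−0.25) = 0.121875
P(faulty | x) = 0.00853125 / 0.13040625 ≈ 0.0654

0.0654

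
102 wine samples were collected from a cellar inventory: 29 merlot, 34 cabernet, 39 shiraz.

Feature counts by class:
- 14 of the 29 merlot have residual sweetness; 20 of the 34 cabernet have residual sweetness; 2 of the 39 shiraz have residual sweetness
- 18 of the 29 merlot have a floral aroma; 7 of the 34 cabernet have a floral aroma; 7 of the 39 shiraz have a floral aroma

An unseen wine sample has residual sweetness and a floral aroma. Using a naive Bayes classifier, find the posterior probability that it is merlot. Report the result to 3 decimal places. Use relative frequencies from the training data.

0.660

merlot: (29/102) × (14/29) × (18/29) ≈ 0.0851927
cabernet: (34/102) × (20/34) × (7/34) ≈ 0.0403691
shiraz: (39/102) × (2/39) × (7/39) ≈ 0.00351936
P(merlot | x) = 0.0851927 / 0.12908116 ≈ 0.660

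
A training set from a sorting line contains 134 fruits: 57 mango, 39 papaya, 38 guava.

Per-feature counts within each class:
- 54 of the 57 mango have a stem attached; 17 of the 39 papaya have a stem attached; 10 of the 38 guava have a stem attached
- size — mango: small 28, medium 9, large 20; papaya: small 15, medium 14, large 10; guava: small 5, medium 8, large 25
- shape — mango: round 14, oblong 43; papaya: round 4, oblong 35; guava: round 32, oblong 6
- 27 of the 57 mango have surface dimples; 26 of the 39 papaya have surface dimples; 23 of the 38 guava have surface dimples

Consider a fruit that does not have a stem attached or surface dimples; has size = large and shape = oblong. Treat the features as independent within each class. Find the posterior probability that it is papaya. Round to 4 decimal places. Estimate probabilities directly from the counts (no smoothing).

mango: (57/134) × (3/57) × (20/57) × (43/57) × (30/57) ≈ 0.00311897
papaya: (39/134) × (22/39) × (10/39) × (35/39) × (13/39) ≈ 0.0125932
guava: (38/134) × (28/38) × (25/38) × (6/38) × (15/38) ≈ 0.00856811
P(papaya | x) = 0.0125932 / 0.02428028 ≈ 0.5187

0.5187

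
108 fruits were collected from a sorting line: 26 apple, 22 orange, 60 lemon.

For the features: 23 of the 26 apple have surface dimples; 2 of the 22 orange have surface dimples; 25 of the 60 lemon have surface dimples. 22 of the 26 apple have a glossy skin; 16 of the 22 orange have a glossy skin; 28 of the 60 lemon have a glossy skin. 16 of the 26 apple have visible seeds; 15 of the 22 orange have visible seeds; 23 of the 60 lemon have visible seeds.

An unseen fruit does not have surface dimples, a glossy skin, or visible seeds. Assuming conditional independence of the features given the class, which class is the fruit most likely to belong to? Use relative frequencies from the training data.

lemon

apple: (26/108) × (3/26) × (4/26) × (10/26) ≈ 0.00164366
orange: (22/108) × (20/22) × (6/22) × (7/22) ≈ 0.0160698
lemon: (60/108) × (35/60) × (32/60) × (37/60) ≈ 0.106584
Highest score → lemon.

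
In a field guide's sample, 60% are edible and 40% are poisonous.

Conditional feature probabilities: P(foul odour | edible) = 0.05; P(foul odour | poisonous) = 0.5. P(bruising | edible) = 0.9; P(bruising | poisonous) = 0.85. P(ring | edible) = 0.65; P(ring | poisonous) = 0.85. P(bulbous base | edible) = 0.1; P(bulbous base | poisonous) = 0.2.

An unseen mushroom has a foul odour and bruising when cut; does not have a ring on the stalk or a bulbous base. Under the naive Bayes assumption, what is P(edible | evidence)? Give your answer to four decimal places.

edible: 0.6 × 0.05 × 0.9 × (1−0.65) × (1−0.1) = 0.008505
poisonous: 0.4 × 0.5 × 0.85 × (1−0.85) × (1−0.2) = 0.0204
P(edible | x) = 0.008505 / 0.028905 ≈ 0.2942

0.2942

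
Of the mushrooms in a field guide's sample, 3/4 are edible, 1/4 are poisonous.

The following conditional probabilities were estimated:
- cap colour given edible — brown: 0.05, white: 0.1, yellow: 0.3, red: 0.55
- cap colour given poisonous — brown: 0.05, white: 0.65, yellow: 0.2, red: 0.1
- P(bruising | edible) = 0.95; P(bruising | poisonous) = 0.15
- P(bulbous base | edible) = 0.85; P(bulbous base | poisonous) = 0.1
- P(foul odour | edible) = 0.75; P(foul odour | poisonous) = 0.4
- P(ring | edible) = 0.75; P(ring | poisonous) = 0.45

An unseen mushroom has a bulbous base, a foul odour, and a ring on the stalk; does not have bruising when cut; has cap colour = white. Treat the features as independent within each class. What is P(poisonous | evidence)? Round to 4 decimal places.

0.5810

edible: 0.75 × 0.1 × (1−0.95) × 0.85 × 0.75 × 0.75 = 0.00179296875
poisonous: 0.25 × 0.65 × (1−0.15) × 0.1 × 0.4 × 0.45 = 0.00248625
P(poisonous | x) = 0.00248625 / 0.00427921875 ≈ 0.5810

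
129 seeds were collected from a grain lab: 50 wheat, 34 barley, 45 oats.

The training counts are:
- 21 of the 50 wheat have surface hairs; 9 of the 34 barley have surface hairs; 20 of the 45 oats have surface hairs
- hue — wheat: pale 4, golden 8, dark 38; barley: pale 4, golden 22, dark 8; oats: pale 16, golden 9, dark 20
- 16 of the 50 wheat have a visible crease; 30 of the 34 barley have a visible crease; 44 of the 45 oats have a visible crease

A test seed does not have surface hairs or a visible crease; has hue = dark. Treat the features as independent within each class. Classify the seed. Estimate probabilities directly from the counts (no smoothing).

wheat

wheat: (50/129) × (29/50) × (38/50) × (34/50) ≈ 0.11618
barley: (34/129) × (25/34) × (8/34) × (4/34) ≈ 0.00536466
oats: (45/129) × (25/45) × (20/45) × (1/45) ≈ 0.00191406
Highest score → wheat.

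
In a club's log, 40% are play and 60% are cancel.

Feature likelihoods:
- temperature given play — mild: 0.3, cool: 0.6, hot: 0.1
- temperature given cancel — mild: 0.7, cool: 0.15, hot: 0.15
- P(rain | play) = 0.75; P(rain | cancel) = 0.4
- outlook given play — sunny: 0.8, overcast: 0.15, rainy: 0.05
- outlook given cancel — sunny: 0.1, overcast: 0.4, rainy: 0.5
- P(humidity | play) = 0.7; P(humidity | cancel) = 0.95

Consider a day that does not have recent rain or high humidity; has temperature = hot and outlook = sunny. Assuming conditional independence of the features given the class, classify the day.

play: 0.4 × 0.1 × (1−0.75) × 0.8 × (1−0.7) = 0.0024
cancel: 0.6 × 0.15 × (1−0.4) × 0.1 × (1−0.95) = 0.00027
Highest score → play.

play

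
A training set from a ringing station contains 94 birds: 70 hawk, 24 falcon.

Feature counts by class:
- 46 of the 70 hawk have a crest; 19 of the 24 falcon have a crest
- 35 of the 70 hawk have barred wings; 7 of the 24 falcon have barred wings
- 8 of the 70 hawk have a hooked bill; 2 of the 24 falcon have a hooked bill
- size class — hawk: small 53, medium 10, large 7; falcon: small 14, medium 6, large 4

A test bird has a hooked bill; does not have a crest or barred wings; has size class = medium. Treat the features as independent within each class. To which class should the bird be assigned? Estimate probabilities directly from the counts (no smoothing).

hawk: (70/94) × (24/70) × (35/70) × (8/70) × (10/70) ≈ 0.00208424
falcon: (24/94) × (5/24) × (17/24) × (2/24) × (6/24) ≈ 0.000784944
Highest score → hawk.

hawk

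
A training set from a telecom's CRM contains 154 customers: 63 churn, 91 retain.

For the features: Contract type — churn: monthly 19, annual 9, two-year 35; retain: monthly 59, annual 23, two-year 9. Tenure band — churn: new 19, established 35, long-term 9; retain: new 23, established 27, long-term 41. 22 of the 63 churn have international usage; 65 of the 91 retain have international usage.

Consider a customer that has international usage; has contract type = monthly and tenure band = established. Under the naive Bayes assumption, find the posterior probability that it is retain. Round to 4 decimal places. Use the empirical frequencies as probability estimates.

0.7723

churn: (63/154) × (19/63) × (35/63) × (22/63) ≈ 0.0239355
retain: (91/154) × (59/91) × (27/91) × (65/91) ≈ 0.0811943
P(retain | x) = 0.0811943 / 0.1051298 ≈ 0.7723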